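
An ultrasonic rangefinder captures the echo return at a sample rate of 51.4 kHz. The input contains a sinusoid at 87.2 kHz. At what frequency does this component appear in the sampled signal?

87.2 kHz mod fs = 35.8 kHz.
35.8 kHz > fs/2 = 25.7 kHz, folds to fs − 35.8 kHz = 15.6 kHz.

15.6 kHz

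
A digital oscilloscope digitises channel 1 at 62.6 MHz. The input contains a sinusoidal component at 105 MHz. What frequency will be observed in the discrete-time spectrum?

20.2 MHz

105 MHz mod fs = 42.4 MHz.
42.4 MHz > fs/2 = 31.3 MHz, folds to fs − 42.4 MHz = 20.2 MHz.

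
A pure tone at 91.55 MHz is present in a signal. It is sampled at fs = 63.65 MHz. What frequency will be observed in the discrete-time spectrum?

91.55 MHz mod fs = 27.9 MHz.
27.9 MHz ≤ fs/2 = 31.825 MHz, appears at 27.9 MHz.

27.9 MHz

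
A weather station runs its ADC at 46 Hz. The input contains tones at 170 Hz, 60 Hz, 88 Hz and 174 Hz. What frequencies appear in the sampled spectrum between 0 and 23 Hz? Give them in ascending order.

fs/2 = 23 Hz.
170 Hz mod fs = 32 Hz.
32 Hz > fs/2 = 23 Hz, folds to fs − 32 Hz = 14 Hz.
60 Hz mod fs = 14 Hz.
14 Hz ≤ fs/2 = 23 Hz, appears at 14 Hz.
88 Hz mod fs = 42 Hz.
42 Hz > fs/2 = 23 Hz, folds to fs − 42 Hz = 4 Hz.
174 Hz mod fs = 36 Hz.
36 Hz > fs/2 = 23 Hz, folds to fs − 36 Hz = 10 Hz.
Distinct values: {4 Hz, 10 Hz, 14 Hz}.

4 Hz, 10 Hz, 14 Hz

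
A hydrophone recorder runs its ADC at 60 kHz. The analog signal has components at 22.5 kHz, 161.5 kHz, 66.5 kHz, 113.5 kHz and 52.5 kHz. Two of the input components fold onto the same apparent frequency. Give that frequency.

fs/2 = 30 kHz.
22.5 kHz ≤ fs/2 = 30 kHz, passes unchanged.
161.5 kHz mod fs = 41.5 kHz.
41.5 kHz > fs/2 = 30 kHz, folds to fs − 41.5 kHz = 18.5 kHz.
66.5 kHz mod fs = 6.5 kHz.
6.5 kHz ≤ fs/2 = 30 kHz, appears at 6.5 kHz.
113.5 kHz mod fs = 53.5 kHz.
53.5 kHz > fs/2 = 30 kHz, folds to fs − 53.5 kHz = 6.5 kHz.
52.5 kHz > fs/2 = 30 kHz, folds to fs − 52.5 kHz = 7.5 kHz.
66.5 kHz and 113.5 kHz both map to 6.5 kHz.

6.5 kHz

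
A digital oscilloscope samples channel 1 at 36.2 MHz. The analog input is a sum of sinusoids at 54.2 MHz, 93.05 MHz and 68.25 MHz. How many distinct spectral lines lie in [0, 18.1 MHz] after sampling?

fs/2 = 18.1 MHz.
54.2 MHz mod fs = 18 MHz.
18 MHz ≤ fs/2 = 18.1 MHz, appears at 18 MHz.
93.05 MHz mod fs = 20.65 MHz.
20.65 MHz > fs/2 = 18.1 MHz, folds to fs − 20.65 MHz = 15.55 MHz.
68.25 MHz mod fs = 32.05 MHz.
32.05 MHz > fs/2 = 18.1 MHz, folds to fs − 32.05 MHz = 4.15 MHz.
Distinct values: {4.15 MHz, 15.55 MHz, 18 MHz} → 3.

3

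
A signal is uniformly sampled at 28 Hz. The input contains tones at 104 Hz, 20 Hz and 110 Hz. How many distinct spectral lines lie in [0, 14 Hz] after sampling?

fs/2 = 14 Hz.
104 Hz mod fs = 20 Hz.
20 Hz > fs/2 = 14 Hz, folds to fs − 20 Hz = 8 Hz.
20 Hz > fs/2 = 14 Hz, folds to fs − 20 Hz = 8 Hz.
110 Hz mod fs = 26 Hz.
26 Hz > fs/2 = 14 Hz, folds to fs − 26 Hz = 2 Hz.
Distinct values: {2 Hz, 8 Hz} → 2.

2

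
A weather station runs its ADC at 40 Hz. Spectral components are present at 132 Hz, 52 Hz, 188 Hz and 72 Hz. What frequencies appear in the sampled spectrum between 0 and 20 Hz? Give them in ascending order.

fs/2 = 20 Hz.
132 Hz mod fs = 12 Hz.
12 Hz ≤ fs/2 = 20 Hz, appears at 12 Hz.
52 Hz mod fs = 12 Hz.
12 Hz ≤ fs/2 = 20 Hz, appears at 12 Hz.
188 Hz mod fs = 28 Hz.
28 Hz > fs/2 = 20 Hz, folds to fs − 28 Hz = 12 Hz.
72 Hz mod fs = 32 Hz.
32 Hz > fs/2 = 20 Hz, folds to fs − 32 Hz = 8 Hz.
Distinct values: {8 Hz, 12 Hz}.

8 Hz, 12 Hz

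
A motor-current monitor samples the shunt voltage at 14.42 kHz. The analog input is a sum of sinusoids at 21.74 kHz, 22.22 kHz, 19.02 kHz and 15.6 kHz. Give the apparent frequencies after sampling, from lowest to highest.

fs/2 = 7.21 kHz.
21.74 kHz mod fs = 7.32 kHz.
7.32 kHz > fs/2 = 7.21 kHz, folds to fs − 7.32 kHz = 7.1 kHz.
22.22 kHz mod fs = 7.8 kHz.
7.8 kHz > fs/2 = 7.21 kHz, folds to fs − 7.8 kHz = 6.62 kHz.
19.02 kHz mod fs = 4.6 kHz.
4.6 kHz ≤ fs/2 = 7.21 kHz, appears at 4.6 kHz.
15.6 kHz mod fs = 1.18 kHz.
1.18 kHz ≤ fs/2 = 7.21 kHz, appears at 1.18 kHz.
Distinct values: {1.18 kHz, 4.6 kHz, 6.62 kHz, 7.1 kHz}.

1.18 kHz, 4.6 kHz, 6.62 kHz, 7.1 kHz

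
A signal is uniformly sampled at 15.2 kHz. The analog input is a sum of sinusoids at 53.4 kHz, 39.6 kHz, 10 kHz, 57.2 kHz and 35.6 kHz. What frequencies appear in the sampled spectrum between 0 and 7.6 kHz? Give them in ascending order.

3.6 kHz, 5.2 kHz, 6 kHz, 7.4 kHz

fs/2 = 7.6 kHz.
53.4 kHz mod fs = 7.8 kHz.
7.8 kHz > fs/2 = 7.6 kHz, folds to fs − 7.8 kHz = 7.4 kHz.
39.6 kHz mod fs = 9.2 kHz.
9.2 kHz > fs/2 = 7.6 kHz, folds to fs − 9.2 kHz = 6 kHz.
10 kHz > fs/2 = 7.6 kHz, folds to fs − 10 kHz = 5.2 kHz.
57.2 kHz mod fs = 11.6 kHz.
11.6 kHz > fs/2 = 7.6 kHz, folds to fs − 11.6 kHz = 3.6 kHz.
35.6 kHz mod fs = 5.2 kHz.
5.2 kHz ≤ fs/2 = 7.6 kHz, appears at 5.2 kHz.
Distinct values: {3.6 kHz, 5.2 kHz, 6 kHz, 7.4 kHz}.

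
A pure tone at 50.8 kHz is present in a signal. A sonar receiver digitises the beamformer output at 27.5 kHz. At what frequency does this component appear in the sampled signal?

4.2 kHz

50.8 kHz mod fs = 23.3 kHz.
23.3 kHz > fs/2 = 13.75 kHz, folds to fs − 23.3 kHz = 4.2 kHz.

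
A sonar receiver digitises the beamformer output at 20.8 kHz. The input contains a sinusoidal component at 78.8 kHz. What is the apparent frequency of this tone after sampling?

78.8 kHz mod fs = 16.4 kHz.
16.4 kHz > fs/2 = 10.4 kHz, folds to fs − 16.4 kHz = 4.4 kHz.

4.4 kHz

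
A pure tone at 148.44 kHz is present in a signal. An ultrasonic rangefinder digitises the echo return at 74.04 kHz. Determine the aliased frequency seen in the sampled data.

0.36 kHz

148.44 kHz mod fs = 0.36 kHz.
0.36 kHz ≤ fs/2 = 37.02 kHz, appears at 0.36 kHz.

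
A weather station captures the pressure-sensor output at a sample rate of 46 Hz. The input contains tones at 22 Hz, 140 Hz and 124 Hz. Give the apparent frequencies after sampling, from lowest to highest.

2 Hz, 14 Hz, 22 Hz

fs/2 = 23 Hz.
22 Hz ≤ fs/2 = 23 Hz, passes unchanged.
140 Hz mod fs = 2 Hz.
2 Hz ≤ fs/2 = 23 Hz, appears at 2 Hz.
124 Hz mod fs = 32 Hz.
32 Hz > fs/2 = 23 Hz, folds to fs − 32 Hz = 14 Hz.
Distinct values: {2 Hz, 14 Hz, 22 Hz}.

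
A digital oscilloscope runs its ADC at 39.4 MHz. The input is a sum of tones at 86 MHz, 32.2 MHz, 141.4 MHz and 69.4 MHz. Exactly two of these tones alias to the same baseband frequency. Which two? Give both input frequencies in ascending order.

32.2 MHz, 86 MHz

fs/2 = 19.7 MHz.
86 MHz mod fs = 7.2 MHz.
7.2 MHz ≤ fs/2 = 19.7 MHz, appears at 7.2 MHz.
32.2 MHz > fs/2 = 19.7 MHz, folds to fs − 32.2 MHz = 7.2 MHz.
141.4 MHz mod fs = 23.2 MHz.
23.2 MHz > fs/2 = 19.7 MHz, folds to fs − 23.2 MHz = 16.2 MHz.
69.4 MHz mod fs = 30 MHz.
30 MHz > fs/2 = 19.7 MHz, folds to fs − 30 MHz = 9.4 MHz.
32.2 MHz and 86 MHz both map to 7.2 MHz.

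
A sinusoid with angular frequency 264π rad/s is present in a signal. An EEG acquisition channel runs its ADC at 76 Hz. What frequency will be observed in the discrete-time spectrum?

20 Hz

ω = 264π rad/s → f = ω/(2π) = 132 Hz.
132 Hz mod fs = 56 Hz.
56 Hz > fs/2 = 38 Hz, folds to fs − 56 Hz = 20 Hz.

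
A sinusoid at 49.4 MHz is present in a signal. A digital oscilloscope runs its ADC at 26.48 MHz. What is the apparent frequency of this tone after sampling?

3.56 MHz

49.4 MHz mod fs = 22.92 MHz.
22.92 MHz > fs/2 = 13.24 MHz, folds to fs − 22.92 MHz = 3.56 MHz.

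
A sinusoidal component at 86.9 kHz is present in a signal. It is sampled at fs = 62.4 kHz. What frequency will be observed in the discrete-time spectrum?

24.5 kHz

86.9 kHz mod fs = 24.5 kHz.
24.5 kHz ≤ fs/2 = 31.2 kHz, appears at 24.5 kHz.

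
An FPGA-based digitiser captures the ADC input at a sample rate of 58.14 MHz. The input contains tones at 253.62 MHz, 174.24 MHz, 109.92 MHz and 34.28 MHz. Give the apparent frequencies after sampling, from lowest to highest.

fs/2 = 29.07 MHz.
253.62 MHz mod fs = 21.06 MHz.
21.06 MHz ≤ fs/2 = 29.07 MHz, appears at 21.06 MHz.
174.24 MHz mod fs = 57.96 MHz.
57.96 MHz > fs/2 = 29.07 MHz, folds to fs − 57.96 MHz = 0.18 MHz.
109.92 MHz mod fs = 51.78 MHz.
51.78 MHz > fs/2 = 29.07 MHz, folds to fs − 51.78 MHz = 6.36 MHz.
34.28 MHz > fs/2 = 29.07 MHz, folds to fs − 34.28 MHz = 23.86 MHz.
Distinct values: {0.18 MHz, 6.36 MHz, 21.06 MHz, 23.86 MHz}.

0.18 MHz, 6.36 MHz, 21.06 MHz, 23.86 MHz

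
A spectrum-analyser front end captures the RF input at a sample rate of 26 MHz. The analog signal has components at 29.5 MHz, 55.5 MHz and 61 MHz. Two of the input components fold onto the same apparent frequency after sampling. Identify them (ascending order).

fs/2 = 13 MHz.
29.5 MHz mod fs = 3.5 MHz.
3.5 MHz ≤ fs/2 = 13 MHz, appears at 3.5 MHz.
55.5 MHz mod fs = 3.5 MHz.
3.5 MHz ≤ fs/2 = 13 MHz, appears at 3.5 MHz.
61 MHz mod fs = 9 MHz.
9 MHz ≤ fs/2 = 13 MHz, appears at 9 MHz.
29.5 MHz and 55.5 MHz both map to 3.5 MHz.

29.5 MHz, 55.5 MHz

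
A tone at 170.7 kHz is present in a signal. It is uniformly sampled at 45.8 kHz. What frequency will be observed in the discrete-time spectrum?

170.7 kHz mod fs = 33.3 kHz.
33.3 kHz > fs/2 = 22.9 kHz, folds to fs − 33.3 kHz = 12.5 kHz.

12.5 kHz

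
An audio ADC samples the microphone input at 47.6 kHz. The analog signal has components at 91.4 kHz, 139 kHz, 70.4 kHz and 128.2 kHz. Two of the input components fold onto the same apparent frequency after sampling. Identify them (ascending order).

91.4 kHz, 139 kHz

fs/2 = 23.8 kHz.
91.4 kHz mod fs = 43.8 kHz.
43.8 kHz > fs/2 = 23.8 kHz, folds to fs − 43.8 kHz = 3.8 kHz.
139 kHz mod fs = 43.8 kHz.
43.8 kHz > fs/2 = 23.8 kHz, folds to fs − 43.8 kHz = 3.8 kHz.
70.4 kHz mod fs = 22.8 kHz.
22.8 kHz ≤ fs/2 = 23.8 kHz, appears at 22.8 kHz.
128.2 kHz mod fs = 33 kHz.
33 kHz > fs/2 = 23.8 kHz, folds to fs − 33 kHz = 14.6 kHz.
91.4 kHz and 139 kHz both map to 3.8 kHz.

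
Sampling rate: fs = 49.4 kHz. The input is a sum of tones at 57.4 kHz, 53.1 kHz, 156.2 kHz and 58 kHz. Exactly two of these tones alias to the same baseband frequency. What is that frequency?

fs/2 = 24.7 kHz.
57.4 kHz mod fs = 8 kHz.
8 kHz ≤ fs/2 = 24.7 kHz, appears at 8 kHz.
53.1 kHz mod fs = 3.7 kHz.
3.7 kHz ≤ fs/2 = 24.7 kHz, appears at 3.7 kHz.
156.2 kHz mod fs = 8 kHz.
8 kHz ≤ fs/2 = 24.7 kHz, appears at 8 kHz.
58 kHz mod fs = 8.6 kHz.
8.6 kHz ≤ fs/2 = 24.7 kHz, appears at 8.6 kHz.
57.4 kHz and 156.2 kHz both map to 8 kHz.

8 kHz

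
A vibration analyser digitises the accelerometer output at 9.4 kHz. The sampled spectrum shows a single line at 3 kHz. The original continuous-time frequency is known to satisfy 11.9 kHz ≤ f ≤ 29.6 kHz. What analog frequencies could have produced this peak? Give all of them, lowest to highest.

12.4 kHz, 15.8 kHz, 21.8 kHz, 25.2 kHz

Frequencies that alias to 3 kHz are k·fs ± 3 kHz for integer k ≥ 0.
k=0: 3 kHz.
k=1: 6.4 kHz, 12.4 kHz.
k=2: 15.8 kHz, 21.8 kHz.
k=3: 25.2 kHz, 31.2 kHz.
k=4: 34.6 kHz, 40.6 kHz.
Within [11.9 kHz, 29.6 kHz]: 12.4 kHz, 15.8 kHz, 21.8 kHz, 25.2 kHz.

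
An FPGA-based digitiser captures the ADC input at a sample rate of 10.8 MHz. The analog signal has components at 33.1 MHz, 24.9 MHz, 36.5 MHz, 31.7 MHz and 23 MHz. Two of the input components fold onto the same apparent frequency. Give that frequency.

0.7 MHz

fs/2 = 5.4 MHz.
33.1 MHz mod fs = 0.7 MHz.
0.7 MHz ≤ fs/2 = 5.4 MHz, appears at 0.7 MHz.
24.9 MHz mod fs = 3.3 MHz.
3.3 MHz ≤ fs/2 = 5.4 MHz, appears at 3.3 MHz.
36.5 MHz mod fs = 4.1 MHz.
4.1 MHz ≤ fs/2 = 5.4 MHz, appears at 4.1 MHz.
31.7 MHz mod fs = 10.1 MHz.
10.1 MHz > fs/2 = 5.4 MHz, folds to fs − 10.1 MHz = 0.7 MHz.
23 MHz mod fs = 1.4 MHz.
1.4 MHz ≤ fs/2 = 5.4 MHz, appears at 1.4 MHz.
31.7 MHz and 33.1 MHz both map to 0.7 MHz.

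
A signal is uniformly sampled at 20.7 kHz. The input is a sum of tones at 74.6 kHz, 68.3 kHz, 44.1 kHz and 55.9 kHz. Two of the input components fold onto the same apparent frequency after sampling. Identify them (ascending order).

fs/2 = 10.35 kHz.
74.6 kHz mod fs = 12.5 kHz.
12.5 kHz > fs/2 = 10.35 kHz, folds to fs − 12.5 kHz = 8.2 kHz.
68.3 kHz mod fs = 6.2 kHz.
6.2 kHz ≤ fs/2 = 10.35 kHz, appears at 6.2 kHz.
44.1 kHz mod fs = 2.7 kHz.
2.7 kHz ≤ fs/2 = 10.35 kHz, appears at 2.7 kHz.
55.9 kHz mod fs = 14.5 kHz.
14.5 kHz > fs/2 = 10.35 kHz, folds to fs − 14.5 kHz = 6.2 kHz.
55.9 kHz and 68.3 kHz both map to 6.2 kHz.

55.9 kHz, 68.3 kHz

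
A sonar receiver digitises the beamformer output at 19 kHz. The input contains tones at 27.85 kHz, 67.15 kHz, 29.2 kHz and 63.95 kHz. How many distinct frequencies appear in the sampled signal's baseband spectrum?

fs/2 = 9.5 kHz.
27.85 kHz mod fs = 8.85 kHz.
8.85 kHz ≤ fs/2 = 9.5 kHz, appears at 8.85 kHz.
67.15 kHz mod fs = 10.15 kHz.
10.15 kHz > fs/2 = 9.5 kHz, folds to fs − 10.15 kHz = 8.85 kHz.
29.2 kHz mod fs = 10.2 kHz.
10.2 kHz > fs/2 = 9.5 kHz, folds to fs − 10.2 kHz = 8.8 kHz.
63.95 kHz mod fs = 6.95 kHz.
6.95 kHz ≤ fs/2 = 9.5 kHz, appears at 6.95 kHz.
Distinct values: {6.95 kHz, 8.8 kHz, 8.85 kHz} → 3.

3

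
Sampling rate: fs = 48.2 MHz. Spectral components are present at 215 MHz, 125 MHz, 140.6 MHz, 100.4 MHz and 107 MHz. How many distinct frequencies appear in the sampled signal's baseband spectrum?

4

fs/2 = 24.1 MHz.
215 MHz mod fs = 22.2 MHz.
22.2 MHz ≤ fs/2 = 24.1 MHz, appears at 22.2 MHz.
125 MHz mod fs = 28.6 MHz.
28.6 MHz > fs/2 = 24.1 MHz, folds to fs − 28.6 MHz = 19.6 MHz.
140.6 MHz mod fs = 44.2 MHz.
44.2 MHz > fs/2 = 24.1 MHz, folds to fs − 44.2 MHz = 4 MHz.
100.4 MHz mod fs = 4 MHz.
4 MHz ≤ fs/2 = 24.1 MHz, appears at 4 MHz.
107 MHz mod fs = 10.6 MHz.
10.6 MHz ≤ fs/2 = 24.1 MHz, appears at 10.6 MHz.
Distinct values: {4 MHz, 10.6 MHz, 19.6 MHz, 22.2 MHz} → 4.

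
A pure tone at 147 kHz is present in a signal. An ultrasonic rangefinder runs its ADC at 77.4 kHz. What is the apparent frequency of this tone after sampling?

147 kHz mod fs = 69.6 kHz.
69.6 kHz > fs/2 = 38.7 kHz, folds to fs − 69.6 kHz = 7.8 kHz.

7.8 kHz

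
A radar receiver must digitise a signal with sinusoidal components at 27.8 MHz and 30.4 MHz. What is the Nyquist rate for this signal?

60.8 MHz

Highest-frequency component: 30.4 MHz.
Nyquist rate = 2 × 30.4 MHz = 60.8 MHz.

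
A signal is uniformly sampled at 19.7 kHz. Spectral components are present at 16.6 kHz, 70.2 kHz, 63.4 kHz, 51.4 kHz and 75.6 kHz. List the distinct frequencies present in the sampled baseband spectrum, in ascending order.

fs/2 = 9.85 kHz.
16.6 kHz > fs/2 = 9.85 kHz, folds to fs − 16.6 kHz = 3.1 kHz.
70.2 kHz mod fs = 11.1 kHz.
11.1 kHz > fs/2 = 9.85 kHz, folds to fs − 11.1 kHz = 8.6 kHz.
63.4 kHz mod fs = 4.3 kHz.
4.3 kHz ≤ fs/2 = 9.85 kHz, appears at 4.3 kHz.
51.4 kHz mod fs = 12 kHz.
12 kHz > fs/2 = 9.85 kHz, folds to fs − 12 kHz = 7.7 kHz.
75.6 kHz mod fs = 16.5 kHz.
16.5 kHz > fs/2 = 9.85 kHz, folds to fs − 16.5 kHz = 3.2 kHz.
Distinct values: {3.1 kHz, 3.2 kHz, 4.3 kHz, 7.7 kHz, 8.6 kHz}.

3.1 kHz, 3.2 kHz, 4.3 kHz, 7.7 kHz, 8.6 kHz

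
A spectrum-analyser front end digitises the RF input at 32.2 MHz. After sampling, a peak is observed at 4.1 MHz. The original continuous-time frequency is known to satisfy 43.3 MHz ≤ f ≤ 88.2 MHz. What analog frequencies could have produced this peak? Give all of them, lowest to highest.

60.3 MHz, 68.5 MHz

Frequencies that alias to 4.1 MHz are k·fs ± 4.1 MHz for integer k ≥ 0.
k=0: 4.1 MHz.
k=1: 28.1 MHz, 36.3 MHz.
k=2: 60.3 MHz, 68.5 MHz.
k=3: 92.5 MHz, 100.7 MHz.
Within [43.3 MHz, 88.2 MHz]: 60.3 MHz, 68.5 MHz.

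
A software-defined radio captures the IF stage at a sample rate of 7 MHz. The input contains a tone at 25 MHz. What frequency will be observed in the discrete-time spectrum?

25 MHz mod fs = 4 MHz.
4 MHz > fs/2 = 3.5 MHz, folds to fs − 4 MHz = 3 MHz.

3 MHz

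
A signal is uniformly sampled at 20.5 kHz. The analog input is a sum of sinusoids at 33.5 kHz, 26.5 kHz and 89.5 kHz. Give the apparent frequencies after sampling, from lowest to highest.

6 kHz, 7.5 kHz

fs/2 = 10.25 kHz.
33.5 kHz mod fs = 13 kHz.
13 kHz > fs/2 = 10.25 kHz, folds to fs − 13 kHz = 7.5 kHz.
26.5 kHz mod fs = 6 kHz.
6 kHz ≤ fs/2 = 10.25 kHz, appears at 6 kHz.
89.5 kHz mod fs = 7.5 kHz.
7.5 kHz ≤ fs/2 = 10.25 kHz, appears at 7.5 kHz.
Distinct values: {6 kHz, 7.5 kHz}.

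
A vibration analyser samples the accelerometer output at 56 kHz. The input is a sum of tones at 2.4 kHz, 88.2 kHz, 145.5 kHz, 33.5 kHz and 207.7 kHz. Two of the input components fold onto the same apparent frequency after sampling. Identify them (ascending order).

fs/2 = 28 kHz.
2.4 kHz ≤ fs/2 = 28 kHz, passes unchanged.
88.2 kHz mod fs = 32.2 kHz.
32.2 kHz > fs/2 = 28 kHz, folds to fs − 32.2 kHz = 23.8 kHz.
145.5 kHz mod fs = 33.5 kHz.
33.5 kHz > fs/2 = 28 kHz, folds to fs − 33.5 kHz = 22.5 kHz.
33.5 kHz > fs/2 = 28 kHz, folds to fs − 33.5 kHz = 22.5 kHz.
207.7 kHz mod fs = 39.7 kHz.
39.7 kHz > fs/2 = 28 kHz, folds to fs − 39.7 kHz = 16.3 kHz.
33.5 kHz and 145.5 kHz both map to 22.5 kHz.

33.5 kHz, 145.5 kHz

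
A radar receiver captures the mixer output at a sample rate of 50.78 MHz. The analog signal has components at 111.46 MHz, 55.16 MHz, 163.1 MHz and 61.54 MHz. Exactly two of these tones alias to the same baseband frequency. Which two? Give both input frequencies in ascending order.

fs/2 = 25.39 MHz.
111.46 MHz mod fs = 9.9 MHz.
9.9 MHz ≤ fs/2 = 25.39 MHz, appears at 9.9 MHz.
55.16 MHz mod fs = 4.38 MHz.
4.38 MHz ≤ fs/2 = 25.39 MHz, appears at 4.38 MHz.
163.1 MHz mod fs = 10.76 MHz.
10.76 MHz ≤ fs/2 = 25.39 MHz, appears at 10.76 MHz.
61.54 MHz mod fs = 10.76 MHz.
10.76 MHz ≤ fs/2 = 25.39 MHz, appears at 10.76 MHz.
61.54 MHz and 163.1 MHz both map to 10.76 MHz.

61.54 MHz, 163.1 MHz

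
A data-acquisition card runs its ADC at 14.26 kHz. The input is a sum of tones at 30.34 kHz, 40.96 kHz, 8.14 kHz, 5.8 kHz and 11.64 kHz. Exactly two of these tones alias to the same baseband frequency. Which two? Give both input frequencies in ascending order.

30.34 kHz, 40.96 kHz

fs/2 = 7.13 kHz.
30.34 kHz mod fs = 1.82 kHz.
1.82 kHz ≤ fs/2 = 7.13 kHz, appears at 1.82 kHz.
40.96 kHz mod fs = 12.44 kHz.
12.44 kHz > fs/2 = 7.13 kHz, folds to fs − 12.44 kHz = 1.82 kHz.
8.14 kHz > fs/2 = 7.13 kHz, folds to fs − 8.14 kHz = 6.12 kHz.
5.8 kHz ≤ fs/2 = 7.13 kHz, passes unchanged.
11.64 kHz > fs/2 = 7.13 kHz, folds to fs − 11.64 kHz = 2.62 kHz.
30.34 kHz and 40.96 kHz both map to 1.82 kHz.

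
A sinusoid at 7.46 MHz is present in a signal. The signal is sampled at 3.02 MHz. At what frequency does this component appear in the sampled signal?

1.42 MHz

7.46 MHz mod fs = 1.42 MHz.
1.42 MHz ≤ fs/2 = 1.51 MHz, appears at 1.42 MHz.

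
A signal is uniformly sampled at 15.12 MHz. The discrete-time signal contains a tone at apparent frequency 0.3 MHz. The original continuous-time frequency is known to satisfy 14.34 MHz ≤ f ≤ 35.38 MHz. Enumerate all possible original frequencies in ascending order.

14.82 MHz, 15.42 MHz, 29.94 MHz, 30.54 MHz

Frequencies that alias to 0.3 MHz are k·fs ± 0.3 MHz for integer k ≥ 0.
k=0: 0.3 MHz.
k=1: 14.82 MHz, 15.42 MHz.
k=2: 29.94 MHz, 30.54 MHz.
k=3: 45.06 MHz, 45.66 MHz.
Within [14.34 MHz, 35.38 MHz]: 14.82 MHz, 15.42 MHz, 29.94 MHz, 30.54 MHz.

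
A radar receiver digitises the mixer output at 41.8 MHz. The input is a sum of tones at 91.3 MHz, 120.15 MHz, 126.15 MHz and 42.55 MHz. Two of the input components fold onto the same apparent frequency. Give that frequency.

fs/2 = 20.9 MHz.
91.3 MHz mod fs = 7.7 MHz.
7.7 MHz ≤ fs/2 = 20.9 MHz, appears at 7.7 MHz.
120.15 MHz mod fs = 36.55 MHz.
36.55 MHz > fs/2 = 20.9 MHz, folds to fs − 36.55 MHz = 5.25 MHz.
126.15 MHz mod fs = 0.75 MHz.
0.75 MHz ≤ fs/2 = 20.9 MHz, appears at 0.75 MHz.
42.55 MHz mod fs = 0.75 MHz.
0.75 MHz ≤ fs/2 = 20.9 MHz, appears at 0.75 MHz.
42.55 MHz and 126.15 MHz both map to 0.75 MHz.

0.75 MHz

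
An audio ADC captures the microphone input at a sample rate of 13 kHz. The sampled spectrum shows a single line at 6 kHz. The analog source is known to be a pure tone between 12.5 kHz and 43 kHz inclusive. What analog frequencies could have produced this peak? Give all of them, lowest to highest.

Frequencies that alias to 6 kHz are k·fs ± 6 kHz for integer k ≥ 0.
k=0: 6 kHz.
k=1: 7 kHz, 19 kHz.
k=2: 20 kHz, 32 kHz.
k=3: 33 kHz, 45 kHz.
k=4: 46 kHz, 58 kHz.
Within [12.5 kHz, 43 kHz]: 19 kHz, 20 kHz, 32 kHz, 33 kHz.

19 kHz, 20 kHz, 32 kHz, 33 kHz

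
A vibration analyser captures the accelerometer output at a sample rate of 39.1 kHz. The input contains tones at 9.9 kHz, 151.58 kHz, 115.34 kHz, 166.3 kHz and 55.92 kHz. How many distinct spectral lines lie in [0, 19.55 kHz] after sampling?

fs/2 = 19.55 kHz.
9.9 kHz ≤ fs/2 = 19.55 kHz, passes unchanged.
151.58 kHz mod fs = 34.28 kHz.
34.28 kHz > fs/2 = 19.55 kHz, folds to fs − 34.28 kHz = 4.82 kHz.
115.34 kHz mod fs = 37.14 kHz.
37.14 kHz > fs/2 = 19.55 kHz, folds to fs − 37.14 kHz = 1.96 kHz.
166.3 kHz mod fs = 9.9 kHz.
9.9 kHz ≤ fs/2 = 19.55 kHz, appears at 9.9 kHz.
55.92 kHz mod fs = 16.82 kHz.
16.82 kHz ≤ fs/2 = 19.55 kHz, appears at 16.82 kHz.
Distinct values: {1.96 kHz, 4.82 kHz, 9.9 kHz, 16.82 kHz} → 4.

4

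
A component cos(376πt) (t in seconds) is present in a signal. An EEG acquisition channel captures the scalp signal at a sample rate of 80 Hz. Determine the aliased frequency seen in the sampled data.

28 Hz

ω = 376π rad/s → f = ω/(2π) = 188 Hz.
188 Hz mod fs = 28 Hz.
28 Hz ≤ fs/2 = 40 Hz, appears at 28 Hz.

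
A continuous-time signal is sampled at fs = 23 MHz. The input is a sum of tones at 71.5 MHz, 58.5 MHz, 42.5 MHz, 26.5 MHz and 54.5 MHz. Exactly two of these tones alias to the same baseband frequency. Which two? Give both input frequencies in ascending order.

26.5 MHz, 42.5 MHz

fs/2 = 11.5 MHz.
71.5 MHz mod fs = 2.5 MHz.
2.5 MHz ≤ fs/2 = 11.5 MHz, appears at 2.5 MHz.
58.5 MHz mod fs = 12.5 MHz.
12.5 MHz > fs/2 = 11.5 MHz, folds to fs − 12.5 MHz = 10.5 MHz.
42.5 MHz mod fs = 19.5 MHz.
19.5 MHz > fs/2 = 11.5 MHz, folds to fs − 19.5 MHz = 3.5 MHz.
26.5 MHz mod fs = 3.5 MHz.
3.5 MHz ≤ fs/2 = 11.5 MHz, appears at 3.5 MHz.
54.5 MHz mod fs = 8.5 MHz.
8.5 MHz ≤ fs/2 = 11.5 MHz, appears at 8.5 MHz.
26.5 MHz and 42.5 MHz both map to 3.5 MHz.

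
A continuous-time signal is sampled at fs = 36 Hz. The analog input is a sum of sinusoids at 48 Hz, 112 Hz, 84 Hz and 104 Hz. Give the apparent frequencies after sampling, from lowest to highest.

fs/2 = 18 Hz.
48 Hz mod fs = 12 Hz.
12 Hz ≤ fs/2 = 18 Hz, appears at 12 Hz.
112 Hz mod fs = 4 Hz.
4 Hz ≤ fs/2 = 18 Hz, appears at 4 Hz.
84 Hz mod fs = 12 Hz.
12 Hz ≤ fs/2 = 18 Hz, appears at 12 Hz.
104 Hz mod fs = 32 Hz.
32 Hz > fs/2 = 18 Hz, folds to fs − 32 Hz = 4 Hz.
Distinct values: {4 Hz, 12 Hz}.

4 Hz, 12 Hz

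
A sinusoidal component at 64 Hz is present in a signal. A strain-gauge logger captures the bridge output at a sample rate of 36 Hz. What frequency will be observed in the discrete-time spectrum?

8 Hz

64 Hz mod fs = 28 Hz.
28 Hz > fs/2 = 18 Hz, folds to fs − 28 Hz = 8 Hz.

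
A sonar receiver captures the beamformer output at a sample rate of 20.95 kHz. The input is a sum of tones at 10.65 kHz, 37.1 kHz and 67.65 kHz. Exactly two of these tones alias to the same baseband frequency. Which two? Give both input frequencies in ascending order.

37.1 kHz, 67.65 kHz

fs/2 = 10.475 kHz.
10.65 kHz > fs/2 = 10.475 kHz, folds to fs − 10.65 kHz = 10.3 kHz.
37.1 kHz mod fs = 16.15 kHz.
16.15 kHz > fs/2 = 10.475 kHz, folds to fs − 16.15 kHz = 4.8 kHz.
67.65 kHz mod fs = 4.8 kHz.
4.8 kHz ≤ fs/2 = 10.475 kHz, appears at 4.8 kHz.
37.1 kHz and 67.65 kHz both map to 4.8 kHz.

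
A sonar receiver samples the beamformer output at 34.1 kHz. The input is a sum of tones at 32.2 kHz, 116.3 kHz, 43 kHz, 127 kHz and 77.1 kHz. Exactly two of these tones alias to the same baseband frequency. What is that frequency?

8.9 kHz

fs/2 = 17.05 kHz.
32.2 kHz > fs/2 = 17.05 kHz, folds to fs − 32.2 kHz = 1.9 kHz.
116.3 kHz mod fs = 14 kHz.
14 kHz ≤ fs/2 = 17.05 kHz, appears at 14 kHz.
43 kHz mod fs = 8.9 kHz.
8.9 kHz ≤ fs/2 = 17.05 kHz, appears at 8.9 kHz.
127 kHz mod fs = 24.7 kHz.
24.7 kHz > fs/2 = 17.05 kHz, folds to fs − 24.7 kHz = 9.4 kHz.
77.1 kHz mod fs = 8.9 kHz.
8.9 kHz ≤ fs/2 = 17.05 kHz, appears at 8.9 kHz.
43 kHz and 77.1 kHz both map to 8.9 kHz.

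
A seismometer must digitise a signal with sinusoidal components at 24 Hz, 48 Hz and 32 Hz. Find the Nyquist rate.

Highest-frequency component: 48 Hz.
Nyquist rate = 2 × 48 Hz = 96 Hz.

96 Hz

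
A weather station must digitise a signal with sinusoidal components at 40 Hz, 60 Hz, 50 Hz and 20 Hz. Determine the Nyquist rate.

120 Hz

Highest-frequency component: 60 Hz.
Nyquist rate = 2 × 60 Hz = 120 Hz.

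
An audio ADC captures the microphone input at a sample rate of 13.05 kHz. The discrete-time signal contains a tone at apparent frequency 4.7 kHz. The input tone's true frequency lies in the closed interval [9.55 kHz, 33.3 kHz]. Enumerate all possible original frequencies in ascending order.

17.75 kHz, 21.4 kHz, 30.8 kHz

Frequencies that alias to 4.7 kHz are k·fs ± 4.7 kHz for integer k ≥ 0.
k=0: 4.7 kHz.
k=1: 8.35 kHz, 17.75 kHz.
k=2: 21.4 kHz, 30.8 kHz.
k=3: 34.45 kHz, 43.85 kHz.
Within [9.55 kHz, 33.3 kHz]: 17.75 kHz, 21.4 kHz, 30.8 kHz.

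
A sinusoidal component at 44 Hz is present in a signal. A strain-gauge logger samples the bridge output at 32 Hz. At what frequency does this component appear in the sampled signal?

44 Hz mod fs = 12 Hz.
12 Hz ≤ fs/2 = 16 Hz, appears at 12 Hz.

12 Hz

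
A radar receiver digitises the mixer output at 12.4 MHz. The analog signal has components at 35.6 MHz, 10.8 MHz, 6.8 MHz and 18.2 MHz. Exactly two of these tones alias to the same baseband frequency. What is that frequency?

1.6 MHz

fs/2 = 6.2 MHz.
35.6 MHz mod fs = 10.8 MHz.
10.8 MHz > fs/2 = 6.2 MHz, folds to fs − 10.8 MHz = 1.6 MHz.
10.8 MHz > fs/2 = 6.2 MHz, folds to fs − 10.8 MHz = 1.6 MHz.
6.8 MHz > fs/2 = 6.2 MHz, folds to fs − 6.8 MHz = 5.6 MHz.
18.2 MHz mod fs = 5.8 MHz.
5.8 MHz ≤ fs/2 = 6.2 MHz, appears at 5.8 MHz.
10.8 MHz and 35.6 MHz both map to 1.6 MHz.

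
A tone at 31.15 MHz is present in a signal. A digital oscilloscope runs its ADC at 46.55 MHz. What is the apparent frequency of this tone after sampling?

15.4 MHz

31.15 MHz > fs/2 = 23.275 MHz, folds to fs − 31.15 MHz = 15.4 MHz.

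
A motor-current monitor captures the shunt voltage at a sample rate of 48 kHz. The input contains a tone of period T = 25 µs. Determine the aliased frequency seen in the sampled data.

8 kHz

T = 25 µs → f = 1/T = 40 kHz.
40 kHz > fs/2 = 24 kHz, folds to fs − 40 kHz = 8 kHz.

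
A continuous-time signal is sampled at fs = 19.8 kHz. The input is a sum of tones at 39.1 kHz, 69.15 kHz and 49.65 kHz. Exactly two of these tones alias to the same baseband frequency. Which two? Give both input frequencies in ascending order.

49.65 kHz, 69.15 kHz

fs/2 = 9.9 kHz.
39.1 kHz mod fs = 19.3 kHz.
19.3 kHz > fs/2 = 9.9 kHz, folds to fs − 19.3 kHz = 0.5 kHz.
69.15 kHz mod fs = 9.75 kHz.
9.75 kHz ≤ fs/2 = 9.9 kHz, appears at 9.75 kHz.
49.65 kHz mod fs = 10.05 kHz.
10.05 kHz > fs/2 = 9.9 kHz, folds to fs − 10.05 kHz = 9.75 kHz.
49.65 kHz and 69.15 kHz both map to 9.75 kHz.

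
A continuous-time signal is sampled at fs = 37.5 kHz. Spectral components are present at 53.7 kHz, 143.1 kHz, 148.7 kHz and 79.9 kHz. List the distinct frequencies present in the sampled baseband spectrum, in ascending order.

1.3 kHz, 4.9 kHz, 6.9 kHz, 16.2 kHz

fs/2 = 18.75 kHz.
53.7 kHz mod fs = 16.2 kHz.
16.2 kHz ≤ fs/2 = 18.75 kHz, appears at 16.2 kHz.
143.1 kHz mod fs = 30.6 kHz.
30.6 kHz > fs/2 = 18.75 kHz, folds to fs − 30.6 kHz = 6.9 kHz.
148.7 kHz mod fs = 36.2 kHz.
36.2 kHz > fs/2 = 18.75 kHz, folds to fs − 36.2 kHz = 1.3 kHz.
79.9 kHz mod fs = 4.9 kHz.
4.9 kHz ≤ fs/2 = 18.75 kHz, appears at 4.9 kHz.
Distinct values: {1.3 kHz, 4.9 kHz, 6.9 kHz, 16.2 kHz}.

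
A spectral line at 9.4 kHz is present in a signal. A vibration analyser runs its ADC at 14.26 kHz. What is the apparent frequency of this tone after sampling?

4.86 kHz

9.4 kHz > fs/2 = 7.13 kHz, folds to fs − 9.4 kHz = 4.86 kHz.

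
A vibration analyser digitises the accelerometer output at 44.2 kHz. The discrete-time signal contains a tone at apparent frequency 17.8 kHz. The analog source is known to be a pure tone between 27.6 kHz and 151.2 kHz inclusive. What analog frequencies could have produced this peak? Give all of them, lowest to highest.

62 kHz, 70.6 kHz, 106.2 kHz, 114.8 kHz, 150.4 kHz

Frequencies that alias to 17.8 kHz are k·fs ± 17.8 kHz for integer k ≥ 0.
k=0: 17.8 kHz.
k=1: 26.4 kHz, 62 kHz.
k=2: 70.6 kHz, 106.2 kHz.
k=3: 114.8 kHz, 150.4 kHz.
k=4: 159 kHz, 194.6 kHz.
Within [27.6 kHz, 151.2 kHz]: 62 kHz, 70.6 kHz, 106.2 kHz, 114.8 kHz, 150.4 kHz.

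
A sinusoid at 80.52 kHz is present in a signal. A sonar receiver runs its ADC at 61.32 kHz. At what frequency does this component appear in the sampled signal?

19.2 kHz

80.52 kHz mod fs = 19.2 kHz.
19.2 kHz ≤ fs/2 = 30.66 kHz, appears at 19.2 kHz.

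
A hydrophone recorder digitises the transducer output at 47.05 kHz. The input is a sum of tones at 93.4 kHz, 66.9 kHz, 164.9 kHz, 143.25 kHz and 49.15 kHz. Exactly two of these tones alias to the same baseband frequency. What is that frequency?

fs/2 = 23.525 kHz.
93.4 kHz mod fs = 46.35 kHz.
46.35 kHz > fs/2 = 23.525 kHz, folds to fs − 46.35 kHz = 0.7 kHz.
66.9 kHz mod fs = 19.85 kHz.
19.85 kHz ≤ fs/2 = 23.525 kHz, appears at 19.85 kHz.
164.9 kHz mod fs = 23.75 kHz.
23.75 kHz > fs/2 = 23.525 kHz, folds to fs − 23.75 kHz = 23.3 kHz.
143.25 kHz mod fs = 2.1 kHz.
2.1 kHz ≤ fs/2 = 23.525 kHz, appears at 2.1 kHz.
49.15 kHz mod fs = 2.1 kHz.
2.1 kHz ≤ fs/2 = 23.525 kHz, appears at 2.1 kHz.
49.15 kHz and 143.25 kHz both map to 2.1 kHz.

2.1 kHz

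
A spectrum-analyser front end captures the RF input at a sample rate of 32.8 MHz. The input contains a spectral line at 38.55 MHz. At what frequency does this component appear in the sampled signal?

38.55 MHz mod fs = 5.75 MHz.
5.75 MHz ≤ fs/2 = 16.4 MHz, appears at 5.75 MHz.

5.75 MHz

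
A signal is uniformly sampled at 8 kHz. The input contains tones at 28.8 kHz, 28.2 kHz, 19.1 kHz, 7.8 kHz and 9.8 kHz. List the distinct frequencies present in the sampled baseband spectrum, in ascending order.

fs/2 = 4 kHz.
28.8 kHz mod fs = 4.8 kHz.
4.8 kHz > fs/2 = 4 kHz, folds to fs − 4.8 kHz = 3.2 kHz.
28.2 kHz mod fs = 4.2 kHz.
4.2 kHz > fs/2 = 4 kHz, folds to fs − 4.2 kHz = 3.8 kHz.
19.1 kHz mod fs = 3.1 kHz.
3.1 kHz ≤ fs/2 = 4 kHz, appears at 3.1 kHz.
7.8 kHz > fs/2 = 4 kHz, folds to fs − 7.8 kHz = 0.2 kHz.
9.8 kHz mod fs = 1.8 kHz.
1.8 kHz ≤ fs/2 = 4 kHz, appears at 1.8 kHz.
Distinct values: {0.2 kHz, 1.8 kHz, 3.1 kHz, 3.2 kHz, 3.8 kHz}.

0.2 kHz, 1.8 kHz, 3.1 kHz, 3.2 kHz, 3.8 kHz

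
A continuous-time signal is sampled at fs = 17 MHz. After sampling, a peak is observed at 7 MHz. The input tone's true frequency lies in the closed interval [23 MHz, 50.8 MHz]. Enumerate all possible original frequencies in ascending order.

Frequencies that alias to 7 MHz are k·fs ± 7 MHz for integer k ≥ 0.
k=0: 7 MHz.
k=1: 10 MHz, 24 MHz.
k=2: 27 MHz, 41 MHz.
k=3: 44 MHz, 58 MHz.
k=4: 61 MHz, 75 MHz.
Within [23 MHz, 50.8 MHz]: 24 MHz, 27 MHz, 41 MHz, 44 MHz.

24 MHz, 27 MHz, 41 MHz, 44 MHz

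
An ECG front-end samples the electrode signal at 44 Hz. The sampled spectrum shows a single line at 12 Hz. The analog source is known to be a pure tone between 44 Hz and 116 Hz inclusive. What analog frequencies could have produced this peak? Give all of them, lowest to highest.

Frequencies that alias to 12 Hz are k·fs ± 12 Hz for integer k ≥ 0.
k=0: 12 Hz.
k=1: 32 Hz, 56 Hz.
k=2: 76 Hz, 100 Hz.
k=3: 120 Hz, 144 Hz.
Within [44 Hz, 116 Hz]: 56 Hz, 76 Hz, 100 Hz.

56 Hz, 76 Hz, 100 Hz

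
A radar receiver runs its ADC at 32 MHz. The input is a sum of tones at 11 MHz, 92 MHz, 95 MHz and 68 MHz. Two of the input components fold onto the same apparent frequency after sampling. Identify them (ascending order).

68 MHz, 92 MHz

fs/2 = 16 MHz.
11 MHz ≤ fs/2 = 16 MHz, passes unchanged.
92 MHz mod fs = 28 MHz.
28 MHz > fs/2 = 16 MHz, folds to fs − 28 MHz = 4 MHz.
95 MHz mod fs = 31 MHz.
31 MHz > fs/2 = 16 MHz, folds to fs − 31 MHz = 1 MHz.
68 MHz mod fs = 4 MHz.
4 MHz ≤ fs/2 = 16 MHz, appears at 4 MHz.
68 MHz and 92 MHz both map to 4 MHz.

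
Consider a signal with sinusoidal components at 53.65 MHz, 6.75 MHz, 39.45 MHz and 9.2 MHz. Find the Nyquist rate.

107.3 MHz

Highest-frequency component: 53.65 MHz.
Nyquist rate = 2 × 53.65 MHz = 107.3 MHz.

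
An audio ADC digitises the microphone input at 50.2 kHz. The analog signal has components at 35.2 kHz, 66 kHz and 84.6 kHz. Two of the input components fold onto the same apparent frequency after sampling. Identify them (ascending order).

fs/2 = 25.1 kHz.
35.2 kHz > fs/2 = 25.1 kHz, folds to fs − 35.2 kHz = 15 kHz.
66 kHz mod fs = 15.8 kHz.
15.8 kHz ≤ fs/2 = 25.1 kHz, appears at 15.8 kHz.
84.6 kHz mod fs = 34.4 kHz.
34.4 kHz > fs/2 = 25.1 kHz, folds to fs − 34.4 kHz = 15.8 kHz.
66 kHz and 84.6 kHz both map to 15.8 kHz.

66 kHz, 84.6 kHz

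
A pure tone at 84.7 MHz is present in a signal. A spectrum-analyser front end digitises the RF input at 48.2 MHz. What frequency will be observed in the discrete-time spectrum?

11.7 MHz

84.7 MHz mod fs = 36.5 MHz.
36.5 MHz > fs/2 = 24.1 MHz, folds to fs − 36.5 MHz = 11.7 MHz.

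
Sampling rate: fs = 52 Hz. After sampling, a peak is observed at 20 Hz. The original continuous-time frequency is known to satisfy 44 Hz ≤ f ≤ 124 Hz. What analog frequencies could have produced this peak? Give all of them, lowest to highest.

Frequencies that alias to 20 Hz are k·fs ± 20 Hz for integer k ≥ 0.
k=0: 20 Hz.
k=1: 32 Hz, 72 Hz.
k=2: 84 Hz, 124 Hz.
k=3: 136 Hz, 176 Hz.
Within [44 Hz, 124 Hz]: 72 Hz, 84 Hz, 124 Hz.

72 Hz, 84 Hz, 124 Hz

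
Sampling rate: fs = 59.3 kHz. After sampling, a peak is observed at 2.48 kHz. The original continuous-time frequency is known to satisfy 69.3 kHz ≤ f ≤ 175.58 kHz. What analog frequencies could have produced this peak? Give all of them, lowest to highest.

Frequencies that alias to 2.48 kHz are k·fs ± 2.48 kHz for integer k ≥ 0.
k=0: 2.48 kHz.
k=1: 56.82 kHz, 61.78 kHz.
k=2: 116.12 kHz, 121.08 kHz.
k=3: 175.42 kHz, 180.38 kHz.
k=4: 234.72 kHz, 239.68 kHz.
Within [69.3 kHz, 175.58 kHz]: 116.12 kHz, 121.08 kHz, 175.42 kHz.

116.12 kHz, 121.08 kHz, 175.42 kHz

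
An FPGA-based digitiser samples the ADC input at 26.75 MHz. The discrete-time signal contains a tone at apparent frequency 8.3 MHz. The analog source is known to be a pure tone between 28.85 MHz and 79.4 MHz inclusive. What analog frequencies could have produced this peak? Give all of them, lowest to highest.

Frequencies that alias to 8.3 MHz are k·fs ± 8.3 MHz for integer k ≥ 0.
k=0: 8.3 MHz.
k=1: 18.45 MHz, 35.05 MHz.
k=2: 45.2 MHz, 61.8 MHz.
k=3: 71.95 MHz, 88.55 MHz.
k=4: 98.7 MHz, 115.3 MHz.
Within [28.85 MHz, 79.4 MHz]: 35.05 MHz, 45.2 MHz, 61.8 MHz, 71.95 MHz.

35.05 MHz, 45.2 MHz, 61.8 MHz, 71.95 MHz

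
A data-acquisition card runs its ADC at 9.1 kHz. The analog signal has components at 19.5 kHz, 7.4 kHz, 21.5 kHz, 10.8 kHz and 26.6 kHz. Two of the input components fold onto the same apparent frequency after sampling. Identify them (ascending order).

7.4 kHz, 10.8 kHz

fs/2 = 4.55 kHz.
19.5 kHz mod fs = 1.3 kHz.
1.3 kHz ≤ fs/2 = 4.55 kHz, appears at 1.3 kHz.
7.4 kHz > fs/2 = 4.55 kHz, folds to fs − 7.4 kHz = 1.7 kHz.
21.5 kHz mod fs = 3.3 kHz.
3.3 kHz ≤ fs/2 = 4.55 kHz, appears at 3.3 kHz.
10.8 kHz mod fs = 1.7 kHz.
1.7 kHz ≤ fs/2 = 4.55 kHz, appears at 1.7 kHz.
26.6 kHz mod fs = 8.4 kHz.
8.4 kHz > fs/2 = 4.55 kHz, folds to fs − 8.4 kHz = 0.7 kHz.
7.4 kHz and 10.8 kHz both map to 1.7 kHz.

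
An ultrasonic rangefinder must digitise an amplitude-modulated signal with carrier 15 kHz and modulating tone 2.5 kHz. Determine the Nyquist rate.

35 kHz

AM sidebands sit at fc ± fm = 12.5 kHz and 17.5 kHz.
Highest-frequency component: 17.5 kHz.
Nyquist rate = 2 × 17.5 kHz = 35 kHz.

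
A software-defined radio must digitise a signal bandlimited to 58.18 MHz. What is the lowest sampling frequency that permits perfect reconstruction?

Nyquist rate = 2 × 58.18 MHz = 116.36 MHz.

116.36 MHz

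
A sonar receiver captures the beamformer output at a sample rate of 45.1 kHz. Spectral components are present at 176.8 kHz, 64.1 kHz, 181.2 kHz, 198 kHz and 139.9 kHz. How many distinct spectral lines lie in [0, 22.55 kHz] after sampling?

5

fs/2 = 22.55 kHz.
176.8 kHz mod fs = 41.5 kHz.
41.5 kHz > fs/2 = 22.55 kHz, folds to fs − 41.5 kHz = 3.6 kHz.
64.1 kHz mod fs = 19 kHz.
19 kHz ≤ fs/2 = 22.55 kHz, appears at 19 kHz.
181.2 kHz mod fs = 0.8 kHz.
0.8 kHz ≤ fs/2 = 22.55 kHz, appears at 0.8 kHz.
198 kHz mod fs = 17.6 kHz.
17.6 kHz ≤ fs/2 = 22.55 kHz, appears at 17.6 kHz.
139.9 kHz mod fs = 4.6 kHz.
4.6 kHz ≤ fs/2 = 22.55 kHz, appears at 4.6 kHz.
Distinct values: {0.8 kHz, 3.6 kHz, 4.6 kHz, 17.6 kHz, 19 kHz} → 5.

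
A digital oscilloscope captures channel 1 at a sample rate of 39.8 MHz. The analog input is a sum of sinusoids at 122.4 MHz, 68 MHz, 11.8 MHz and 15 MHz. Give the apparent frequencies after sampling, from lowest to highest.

fs/2 = 19.9 MHz.
122.4 MHz mod fs = 3 MHz.
3 MHz ≤ fs/2 = 19.9 MHz, appears at 3 MHz.
68 MHz mod fs = 28.2 MHz.
28.2 MHz > fs/2 = 19.9 MHz, folds to fs − 28.2 MHz = 11.6 MHz.
11.8 MHz ≤ fs/2 = 19.9 MHz, passes unchanged.
15 MHz ≤ fs/2 = 19.9 MHz, passes unchanged.
Distinct values: {3 MHz, 11.6 MHz, 11.8 MHz, 15 MHz}.

3 MHz, 11.6 MHz, 11.8 MHz, 15 MHz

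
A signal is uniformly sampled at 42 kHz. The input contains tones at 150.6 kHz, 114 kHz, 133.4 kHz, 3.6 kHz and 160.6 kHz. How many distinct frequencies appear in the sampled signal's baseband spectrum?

4

fs/2 = 21 kHz.
150.6 kHz mod fs = 24.6 kHz.
24.6 kHz > fs/2 = 21 kHz, folds to fs − 24.6 kHz = 17.4 kHz.
114 kHz mod fs = 30 kHz.
30 kHz > fs/2 = 21 kHz, folds to fs − 30 kHz = 12 kHz.
133.4 kHz mod fs = 7.4 kHz.
7.4 kHz ≤ fs/2 = 21 kHz, appears at 7.4 kHz.
3.6 kHz ≤ fs/2 = 21 kHz, passes unchanged.
160.6 kHz mod fs = 34.6 kHz.
34.6 kHz > fs/2 = 21 kHz, folds to fs − 34.6 kHz = 7.4 kHz.
Distinct values: {3.6 kHz, 7.4 kHz, 12 kHz, 17.4 kHz} → 4.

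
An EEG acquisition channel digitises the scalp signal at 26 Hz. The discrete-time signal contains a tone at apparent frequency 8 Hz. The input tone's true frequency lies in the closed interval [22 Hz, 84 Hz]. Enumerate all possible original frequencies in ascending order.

34 Hz, 44 Hz, 60 Hz, 70 Hz

Frequencies that alias to 8 Hz are k·fs ± 8 Hz for integer k ≥ 0.
k=0: 8 Hz.
k=1: 18 Hz, 34 Hz.
k=2: 44 Hz, 60 Hz.
k=3: 70 Hz, 86 Hz.
k=4: 96 Hz, 112 Hz.
Within [22 Hz, 84 Hz]: 34 Hz, 44 Hz, 60 Hz, 70 Hz.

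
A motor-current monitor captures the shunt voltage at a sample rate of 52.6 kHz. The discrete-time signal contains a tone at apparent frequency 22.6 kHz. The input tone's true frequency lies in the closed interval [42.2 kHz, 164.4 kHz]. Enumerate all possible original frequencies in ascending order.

75.2 kHz, 82.6 kHz, 127.8 kHz, 135.2 kHz

Frequencies that alias to 22.6 kHz are k·fs ± 22.6 kHz for integer k ≥ 0.
k=0: 22.6 kHz.
k=1: 30 kHz, 75.2 kHz.
k=2: 82.6 kHz, 127.8 kHz.
k=3: 135.2 kHz, 180.4 kHz.
k=4: 187.8 kHz, 233 kHz.
Within [42.2 kHz, 164.4 kHz]: 75.2 kHz, 82.6 kHz, 127.8 kHz, 135.2 kHz.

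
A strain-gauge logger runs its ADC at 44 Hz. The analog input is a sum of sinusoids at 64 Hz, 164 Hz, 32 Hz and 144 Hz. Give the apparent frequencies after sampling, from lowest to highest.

fs/2 = 22 Hz.
64 Hz mod fs = 20 Hz.
20 Hz ≤ fs/2 = 22 Hz, appears at 20 Hz.
164 Hz mod fs = 32 Hz.
32 Hz > fs/2 = 22 Hz, folds to fs − 32 Hz = 12 Hz.
32 Hz > fs/2 = 22 Hz, folds to fs − 32 Hz = 12 Hz.
144 Hz mod fs = 12 Hz.
12 Hz ≤ fs/2 = 22 Hz, appears at 12 Hz.
Distinct values: {12 Hz, 20 Hz}.

12 Hz, 20 Hz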